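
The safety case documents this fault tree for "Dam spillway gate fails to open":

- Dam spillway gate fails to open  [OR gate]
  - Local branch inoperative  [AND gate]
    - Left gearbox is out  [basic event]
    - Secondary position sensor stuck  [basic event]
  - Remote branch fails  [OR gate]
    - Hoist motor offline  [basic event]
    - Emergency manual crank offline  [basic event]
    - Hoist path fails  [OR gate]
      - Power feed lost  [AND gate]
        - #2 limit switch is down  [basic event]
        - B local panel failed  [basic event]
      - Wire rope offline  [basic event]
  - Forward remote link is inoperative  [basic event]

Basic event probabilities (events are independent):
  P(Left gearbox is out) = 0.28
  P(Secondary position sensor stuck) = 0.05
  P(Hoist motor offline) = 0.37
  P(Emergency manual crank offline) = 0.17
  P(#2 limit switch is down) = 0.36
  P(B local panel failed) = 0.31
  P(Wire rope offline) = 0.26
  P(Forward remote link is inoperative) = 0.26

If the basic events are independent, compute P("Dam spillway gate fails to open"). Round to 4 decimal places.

P(Local branch inoperative) [AND] = 0.28 × 0.05 = 0.014000
P(Power feed lost) [AND] = 0.36 × 0.31 = 0.111600
P(Hoist path fails) [OR] = 1 − (1−0.111600) × (1−0.26) = 0.342584
P(Remote branch fails) [OR] = 1 − (1−0.37) × (1−0.17) × (1−0.342584) = 0.656237
P(Dam spillway gate fails to open) [OR] = 1 − (1−0.014000) × (1−0.656237) × (1−0.26) = 0.749177
Rounded to 4 decimal places: P(Dam spillway gate fails to open) ≈ 0.7492.

0.7492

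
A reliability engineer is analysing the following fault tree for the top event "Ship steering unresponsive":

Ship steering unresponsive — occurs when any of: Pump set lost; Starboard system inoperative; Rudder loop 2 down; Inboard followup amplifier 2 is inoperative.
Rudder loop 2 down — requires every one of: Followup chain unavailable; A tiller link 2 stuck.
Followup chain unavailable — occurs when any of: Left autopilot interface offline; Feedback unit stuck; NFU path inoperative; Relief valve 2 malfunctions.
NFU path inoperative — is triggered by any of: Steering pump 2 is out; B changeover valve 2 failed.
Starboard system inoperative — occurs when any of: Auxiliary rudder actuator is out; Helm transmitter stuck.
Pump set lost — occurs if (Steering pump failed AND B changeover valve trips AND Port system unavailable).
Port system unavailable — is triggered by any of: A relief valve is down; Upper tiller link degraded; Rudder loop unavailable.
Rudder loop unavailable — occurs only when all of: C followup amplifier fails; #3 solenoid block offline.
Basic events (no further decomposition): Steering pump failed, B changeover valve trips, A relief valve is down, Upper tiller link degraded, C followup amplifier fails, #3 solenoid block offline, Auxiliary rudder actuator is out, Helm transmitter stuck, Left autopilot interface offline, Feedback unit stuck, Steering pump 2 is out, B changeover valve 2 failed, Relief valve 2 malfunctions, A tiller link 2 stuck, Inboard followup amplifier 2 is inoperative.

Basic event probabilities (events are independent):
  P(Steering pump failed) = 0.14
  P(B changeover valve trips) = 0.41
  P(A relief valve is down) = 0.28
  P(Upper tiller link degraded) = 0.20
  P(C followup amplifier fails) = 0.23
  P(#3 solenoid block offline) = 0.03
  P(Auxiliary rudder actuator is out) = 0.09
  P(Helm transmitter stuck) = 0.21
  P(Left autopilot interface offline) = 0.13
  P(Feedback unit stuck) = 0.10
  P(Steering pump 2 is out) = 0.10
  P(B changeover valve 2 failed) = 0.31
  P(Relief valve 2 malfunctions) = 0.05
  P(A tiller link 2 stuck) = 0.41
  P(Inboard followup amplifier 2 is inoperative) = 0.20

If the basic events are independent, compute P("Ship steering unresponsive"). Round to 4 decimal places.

P(Rudder loop unavailable) [AND] = 0.23 × 0.03 = 0.006900
P(Port system unavailable) [OR] = 1 − (1−0.28) × (1−0.20) × (1−0.006900) = 0.427974
P(Pump set lost) [AND] = 0.14 × 0.41 × 0.427974 = 0.024566
P(Starboard system inoperative) [OR] = 1 − (1−0.09) × (1−0.21) = 0.281100
P(NFU path inoperative) [OR] = 1 − (1−0.10) × (1−0.31) = 0.379000
P(Followup chain unavailable) [OR] = 1 − (1−0.13) × (1−0.10) × (1−0.379000) × (1−0.05) = 0.538069
P(Rudder loop 2 down) [AND] = 0.538069 × 0.41 = 0.220608
P(Ship steering unresponsive) [OR] = 1 − (1−0.024566) × (1−0.281100) × (1−0.220608) × (1−0.20) = 0.562768
Rounded to 4 decimal places: P(Ship steering unresponsive) ≈ 0.5628.

0.5628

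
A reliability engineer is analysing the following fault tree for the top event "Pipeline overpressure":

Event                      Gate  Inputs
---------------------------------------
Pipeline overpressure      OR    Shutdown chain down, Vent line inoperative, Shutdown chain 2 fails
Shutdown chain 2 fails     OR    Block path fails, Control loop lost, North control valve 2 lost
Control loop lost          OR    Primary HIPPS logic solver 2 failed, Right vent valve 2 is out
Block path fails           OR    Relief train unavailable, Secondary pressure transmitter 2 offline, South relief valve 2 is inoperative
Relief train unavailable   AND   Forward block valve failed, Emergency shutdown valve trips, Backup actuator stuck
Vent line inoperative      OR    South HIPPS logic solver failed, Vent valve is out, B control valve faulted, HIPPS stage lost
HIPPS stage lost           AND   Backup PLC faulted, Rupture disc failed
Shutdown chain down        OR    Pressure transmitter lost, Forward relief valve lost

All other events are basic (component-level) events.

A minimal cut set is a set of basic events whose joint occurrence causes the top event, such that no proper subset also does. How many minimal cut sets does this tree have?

Shutdown chain down [OR]: union of children's cut sets → 2 cut set(s).
HIPPS stage lost [AND]: one cut set from each child combined → 1 × 1 = 1 cut set(s).
Vent line inoperative [OR]: union of children's cut sets → 4 cut set(s).
Relief train unavailable [AND]: one cut set from each child combined → 1 × 1 × 1 = 1 cut set(s).
Block path fails [OR]: union of children's cut sets → 3 cut set(s).
Control loop lost [OR]: union of children's cut sets → 2 cut set(s).
Shutdown chain 2 fails [OR]: union of children's cut sets → 6 cut set(s).
Pipeline overpressure [OR]: union of children's cut sets → 12 cut set(s).

12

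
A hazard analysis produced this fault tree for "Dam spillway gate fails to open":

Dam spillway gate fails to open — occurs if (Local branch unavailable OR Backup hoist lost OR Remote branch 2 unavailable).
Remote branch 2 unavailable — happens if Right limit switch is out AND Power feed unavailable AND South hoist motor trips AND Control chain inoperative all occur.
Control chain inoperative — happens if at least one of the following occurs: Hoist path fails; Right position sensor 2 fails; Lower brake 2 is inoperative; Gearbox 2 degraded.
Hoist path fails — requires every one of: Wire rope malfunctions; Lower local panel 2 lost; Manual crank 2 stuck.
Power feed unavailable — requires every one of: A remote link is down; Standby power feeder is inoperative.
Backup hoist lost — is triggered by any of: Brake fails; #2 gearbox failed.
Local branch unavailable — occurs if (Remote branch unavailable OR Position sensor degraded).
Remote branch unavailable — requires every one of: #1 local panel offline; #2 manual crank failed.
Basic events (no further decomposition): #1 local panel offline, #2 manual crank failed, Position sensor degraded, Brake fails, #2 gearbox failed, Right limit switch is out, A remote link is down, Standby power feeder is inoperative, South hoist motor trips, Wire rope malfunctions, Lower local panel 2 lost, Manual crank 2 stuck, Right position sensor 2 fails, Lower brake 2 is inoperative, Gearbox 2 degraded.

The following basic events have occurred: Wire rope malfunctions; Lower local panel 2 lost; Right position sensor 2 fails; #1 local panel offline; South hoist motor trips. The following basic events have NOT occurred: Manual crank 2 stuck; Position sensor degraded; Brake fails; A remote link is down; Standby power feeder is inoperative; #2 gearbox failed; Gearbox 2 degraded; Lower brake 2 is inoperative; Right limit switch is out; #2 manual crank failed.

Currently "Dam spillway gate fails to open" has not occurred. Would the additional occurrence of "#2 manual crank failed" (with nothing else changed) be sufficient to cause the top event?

Yes

Counterfactual: set "#2 manual crank failed" to occurred.
Remote branch unavailable [AND]: #1 local panel offline=occurs, #2 manual crank failed=occurs → all inputs occur → occurs.
Local branch unavailable [OR]: Remote branch unavailable=occurs, Position sensor degraded=not → at least one input occurs → occurs.
Backup hoist lost [OR]: Brake fails=not, #2 gearbox failed=not → no input occurs → does not occur.
Power feed unavailable [AND]: A remote link is down=not, Standby power feeder is inoperative=not → not all inputs occur → does not occur.
Hoist path fails [AND]: Wire rope malfunctions=occurs, Lower local panel 2 lost=occurs, Manual crank 2 stuck=not → not all inputs occur → does not occur.
Control chain inoperative [OR]: Hoist path fails=not, Right position sensor 2 fails=occurs, Lower brake 2 is inoperative=not, Gearbox 2 degraded=not → at least one input occurs → occurs.
Remote branch 2 unavailable [AND]: Right limit switch is out=not, Power feed unavailable=not, South hoist motor trips=occurs, Control chain inoperative=occurs → not all inputs occur → does not occur.
Dam spillway gate fails to open [OR]: Local branch unavailable=occurs, Backup hoist lost=not, Remote branch 2 unavailable=not → at least one input occurs → occurs.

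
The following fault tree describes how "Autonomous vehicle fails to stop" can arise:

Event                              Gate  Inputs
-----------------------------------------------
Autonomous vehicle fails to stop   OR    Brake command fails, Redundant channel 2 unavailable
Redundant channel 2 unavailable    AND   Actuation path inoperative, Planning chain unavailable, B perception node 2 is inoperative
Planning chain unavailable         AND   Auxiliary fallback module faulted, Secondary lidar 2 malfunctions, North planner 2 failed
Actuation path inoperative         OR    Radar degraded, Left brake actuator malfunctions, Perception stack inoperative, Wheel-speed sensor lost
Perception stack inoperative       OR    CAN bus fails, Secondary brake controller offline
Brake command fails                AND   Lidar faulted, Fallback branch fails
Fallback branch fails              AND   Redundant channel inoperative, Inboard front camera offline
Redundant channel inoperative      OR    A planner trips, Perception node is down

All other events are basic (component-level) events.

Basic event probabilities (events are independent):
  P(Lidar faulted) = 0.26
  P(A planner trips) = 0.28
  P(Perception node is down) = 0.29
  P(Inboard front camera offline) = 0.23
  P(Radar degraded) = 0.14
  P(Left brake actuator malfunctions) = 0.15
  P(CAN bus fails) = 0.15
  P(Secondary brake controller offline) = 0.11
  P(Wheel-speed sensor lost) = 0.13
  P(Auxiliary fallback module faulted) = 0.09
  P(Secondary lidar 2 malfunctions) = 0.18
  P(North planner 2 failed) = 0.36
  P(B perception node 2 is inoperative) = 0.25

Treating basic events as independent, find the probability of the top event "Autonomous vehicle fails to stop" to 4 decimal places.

P(Redundant channel inoperative) [OR] = 1 − (1−0.28) × (1−0.29) = 0.488800
P(Fallback branch fails) [AND] = 0.488800 × 0.23 = 0.112424
P(Brake command fails) [AND] = 0.26 × 0.112424 = 0.029230
P(Perception stack inoperative) [OR] = 1 − (1−0.15) × (1−0.11) = 0.243500
P(Actuation path inoperative) [OR] = 1 − (1−0.14) × (1−0.15) × (1−0.243500) × (1−0.13) = 0.518889
P(Planning chain unavailable) [AND] = 0.09 × 0.18 × 0.36 = 0.005832
P(Redundant channel 2 unavailable) [AND] = 0.518889 × 0.005832 × 0.25 = 0.000757
P(Autonomous vehicle fails to stop) [OR] = 1 − (1−0.029230) × (1−0.000757) = 0.029965
Rounded to 4 decimal places: P(Autonomous vehicle fails to stop) ≈ 0.0300.

0.0300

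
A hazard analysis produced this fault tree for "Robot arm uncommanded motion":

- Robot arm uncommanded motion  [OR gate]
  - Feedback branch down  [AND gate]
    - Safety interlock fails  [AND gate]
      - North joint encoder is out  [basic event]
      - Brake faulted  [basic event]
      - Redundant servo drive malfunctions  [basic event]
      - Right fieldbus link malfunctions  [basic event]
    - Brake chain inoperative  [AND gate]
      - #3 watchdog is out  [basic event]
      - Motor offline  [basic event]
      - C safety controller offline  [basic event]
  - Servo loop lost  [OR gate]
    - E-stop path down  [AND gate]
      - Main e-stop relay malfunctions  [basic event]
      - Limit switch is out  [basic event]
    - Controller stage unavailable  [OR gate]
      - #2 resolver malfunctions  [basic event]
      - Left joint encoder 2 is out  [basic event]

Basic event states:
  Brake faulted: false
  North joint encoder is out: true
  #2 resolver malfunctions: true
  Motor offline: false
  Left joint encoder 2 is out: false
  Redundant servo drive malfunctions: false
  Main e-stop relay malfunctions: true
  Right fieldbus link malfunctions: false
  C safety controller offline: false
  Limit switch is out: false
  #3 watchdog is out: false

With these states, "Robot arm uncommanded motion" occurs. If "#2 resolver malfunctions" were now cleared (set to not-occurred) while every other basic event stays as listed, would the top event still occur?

No

Counterfactual: set "#2 resolver malfunctions" to not occurred.
Safety interlock fails [AND]: North joint encoder is out=occurs, Brake faulted=not, Redundant servo drive malfunctions=not, Right fieldbus link malfunctions=not → not all inputs occur → does not occur.
Brake chain inoperative [AND]: #3 watchdog is out=not, Motor offline=not, C safety controller offline=not → not all inputs occur → does not occur.
Feedback branch down [AND]: Safety interlock fails=not, Brake chain inoperative=not → not all inputs occur → does not occur.
E-stop path down [AND]: Main e-stop relay malfunctions=occurs, Limit switch is out=not → not all inputs occur → does not occur.
Controller stage unavailable [OR]: #2 resolver malfunctions=not, Left joint encoder 2 is out=not → no input occurs → does not occur.
Servo loop lost [OR]: E-stop path down=not, Controller stage unavailable=not → no input occurs → does not occur.
Robot arm uncommanded motion [OR]: Feedback branch down=not, Servo loop lost=not → no input occurs → does not occur.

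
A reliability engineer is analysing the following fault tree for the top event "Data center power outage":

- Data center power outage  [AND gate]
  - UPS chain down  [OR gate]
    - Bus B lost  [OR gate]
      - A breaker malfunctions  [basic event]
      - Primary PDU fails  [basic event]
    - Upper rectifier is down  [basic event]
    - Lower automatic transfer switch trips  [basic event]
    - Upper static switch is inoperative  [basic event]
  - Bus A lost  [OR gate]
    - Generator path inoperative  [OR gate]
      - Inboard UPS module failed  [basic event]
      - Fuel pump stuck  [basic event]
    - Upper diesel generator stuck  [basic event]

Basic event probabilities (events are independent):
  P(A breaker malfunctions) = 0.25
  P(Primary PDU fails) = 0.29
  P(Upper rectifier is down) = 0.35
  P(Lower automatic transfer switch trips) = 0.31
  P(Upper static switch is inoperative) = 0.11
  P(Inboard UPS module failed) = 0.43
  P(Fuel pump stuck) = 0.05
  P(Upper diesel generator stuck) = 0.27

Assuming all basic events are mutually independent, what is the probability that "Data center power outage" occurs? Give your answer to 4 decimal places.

0.4762

P(Bus B lost) [OR] = 1 − (1−0.25) × (1−0.29) = 0.467500
P(UPS chain down) [OR] = 1 − (1−0.467500) × (1−0.35) × (1−0.31) × (1−0.11) = 0.787445
P(Generator path inoperative) [OR] = 1 − (1−0.43) × (1−0.05) = 0.458500
P(Bus A lost) [OR] = 1 − (1−0.458500) × (1−0.27) = 0.604705
P(Data center power outage) [AND] = 0.787445 × 0.604705 = 0.476172
Rounded to 4 decimal places: P(Data center power outage) ≈ 0.4762.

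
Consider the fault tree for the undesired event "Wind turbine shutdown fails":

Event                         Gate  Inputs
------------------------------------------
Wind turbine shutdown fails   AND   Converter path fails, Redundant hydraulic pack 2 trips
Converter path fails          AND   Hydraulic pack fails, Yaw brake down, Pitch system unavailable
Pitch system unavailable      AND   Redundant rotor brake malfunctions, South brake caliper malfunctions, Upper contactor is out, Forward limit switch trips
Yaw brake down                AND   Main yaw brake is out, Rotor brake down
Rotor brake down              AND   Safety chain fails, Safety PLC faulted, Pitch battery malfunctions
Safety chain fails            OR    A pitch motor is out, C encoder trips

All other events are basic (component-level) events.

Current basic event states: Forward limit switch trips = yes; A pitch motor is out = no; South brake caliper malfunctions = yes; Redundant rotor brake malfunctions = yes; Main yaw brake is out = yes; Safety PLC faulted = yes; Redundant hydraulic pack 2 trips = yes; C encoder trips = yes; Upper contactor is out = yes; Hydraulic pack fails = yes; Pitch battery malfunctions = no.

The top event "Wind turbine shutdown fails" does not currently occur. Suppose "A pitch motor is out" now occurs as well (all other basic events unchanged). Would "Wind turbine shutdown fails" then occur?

Counterfactual: set "A pitch motor is out" to occurred.
Safety chain fails [OR]: A pitch motor is out=occurs, C encoder trips=occurs → at least one input occurs → occurs.
Rotor brake down [AND]: Safety chain fails=occurs, Safety PLC faulted=occurs, Pitch battery malfunctions=not → not all inputs occur → does not occur.
Yaw brake down [AND]: Main yaw brake is out=occurs, Rotor brake down=not → not all inputs occur → does not occur.
Pitch system unavailable [AND]: Redundant rotor brake malfunctions=occurs, South brake caliper malfunctions=occurs, Upper contactor is out=occurs, Forward limit switch trips=occurs → all inputs occur → occurs.
Converter path fails [AND]: Hydraulic pack fails=occurs, Yaw brake down=not, Pitch system unavailable=occurs → not all inputs occur → does not occur.
Wind turbine shutdown fails [AND]: Converter path fails=not, Redundant hydraulic pack 2 trips=occurs → not all inputs occur → does not occur.

No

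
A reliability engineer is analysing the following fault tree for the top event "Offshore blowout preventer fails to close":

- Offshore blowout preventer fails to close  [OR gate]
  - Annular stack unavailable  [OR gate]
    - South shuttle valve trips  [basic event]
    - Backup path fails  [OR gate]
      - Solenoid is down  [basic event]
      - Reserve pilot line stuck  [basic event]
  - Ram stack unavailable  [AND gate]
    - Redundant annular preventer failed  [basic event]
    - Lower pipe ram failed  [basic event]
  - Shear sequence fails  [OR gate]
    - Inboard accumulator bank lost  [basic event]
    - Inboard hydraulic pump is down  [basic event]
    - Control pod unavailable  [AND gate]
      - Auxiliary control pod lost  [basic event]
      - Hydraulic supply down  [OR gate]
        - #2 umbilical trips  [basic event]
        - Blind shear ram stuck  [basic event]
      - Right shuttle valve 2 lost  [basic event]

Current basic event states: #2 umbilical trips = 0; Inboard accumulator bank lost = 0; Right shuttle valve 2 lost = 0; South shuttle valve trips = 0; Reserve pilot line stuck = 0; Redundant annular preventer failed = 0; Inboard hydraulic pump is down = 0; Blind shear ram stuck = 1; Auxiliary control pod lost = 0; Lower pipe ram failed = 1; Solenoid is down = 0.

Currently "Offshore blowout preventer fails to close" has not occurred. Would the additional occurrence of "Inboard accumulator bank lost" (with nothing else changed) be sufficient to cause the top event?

Yes

Counterfactual: set "Inboard accumulator bank lost" to occurred.
Backup path fails [OR]: Solenoid is down=not, Reserve pilot line stuck=not → no input occurs → does not occur.
Annular stack unavailable [OR]: South shuttle valve trips=not, Backup path fails=not → no input occurs → does not occur.
Ram stack unavailable [AND]: Redundant annular preventer failed=not, Lower pipe ram failed=occurs → not all inputs occur → does not occur.
Hydraulic supply down [OR]: #2 umbilical trips=not, Blind shear ram stuck=occurs → at least one input occurs → occurs.
Control pod unavailable [AND]: Auxiliary control pod lost=not, Hydraulic supply down=occurs, Right shuttle valve 2 lost=not → not all inputs occur → does not occur.
Shear sequence fails [OR]: Inboard accumulator bank lost=occurs, Inboard hydraulic pump is down=not, Control pod unavailable=not → at least one input occurs → occurs.
Offshore blowout preventer fails to close [OR]: Annular stack unavailable=not, Ram stack unavailable=not, Shear sequence fails=occurs → at least one input occurs → occurs.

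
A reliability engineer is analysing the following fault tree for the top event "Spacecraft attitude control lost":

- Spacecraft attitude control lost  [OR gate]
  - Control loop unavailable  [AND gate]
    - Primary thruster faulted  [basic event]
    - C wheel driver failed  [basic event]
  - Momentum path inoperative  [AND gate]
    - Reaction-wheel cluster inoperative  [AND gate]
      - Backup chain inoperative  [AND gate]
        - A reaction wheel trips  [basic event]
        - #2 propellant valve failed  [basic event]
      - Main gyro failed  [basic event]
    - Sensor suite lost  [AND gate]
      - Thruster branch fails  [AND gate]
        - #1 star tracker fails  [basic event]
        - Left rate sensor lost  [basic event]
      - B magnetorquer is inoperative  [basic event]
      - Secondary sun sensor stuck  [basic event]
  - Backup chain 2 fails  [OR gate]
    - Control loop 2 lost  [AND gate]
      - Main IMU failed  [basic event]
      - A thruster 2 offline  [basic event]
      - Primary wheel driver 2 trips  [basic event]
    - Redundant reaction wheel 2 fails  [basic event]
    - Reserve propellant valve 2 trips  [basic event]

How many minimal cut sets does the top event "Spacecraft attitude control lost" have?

Control loop unavailable [AND]: one cut set from each child combined → 1 × 1 = 1 cut set(s).
Backup chain inoperative [AND]: one cut set from each child combined → 1 × 1 = 1 cut set(s).
Reaction-wheel cluster inoperative [AND]: one cut set from each child combined → 1 × 1 = 1 cut set(s).
Thruster branch fails [AND]: one cut set from each child combined → 1 × 1 = 1 cut set(s).
Sensor suite lost [AND]: one cut set from each child combined → 1 × 1 × 1 = 1 cut set(s).
Momentum path inoperative [AND]: one cut set from each child combined → 1 × 1 = 1 cut set(s).
Control loop 2 lost [AND]: one cut set from each child combined → 1 × 1 × 1 = 1 cut set(s).
Backup chain 2 fails [OR]: union of children's cut sets → 3 cut set(s).
Spacecraft attitude control lost [OR]: union of children's cut sets → 5 cut set(s).
Minimal cut sets: {C wheel driver failed, Primary thruster faulted}; {#1 star tracker fails, #2 propellant valve failed, A reaction wheel trips, B magnetorquer is inoperative, Left rate sensor lost, Main gyro failed, Secondary sun sensor stuck}; {A thruster 2 offline, Main IMU failed, Primary wheel driver 2 trips}; {Redundant reaction wheel 2 fails}; {Reserve propellant valve 2 trips}.

5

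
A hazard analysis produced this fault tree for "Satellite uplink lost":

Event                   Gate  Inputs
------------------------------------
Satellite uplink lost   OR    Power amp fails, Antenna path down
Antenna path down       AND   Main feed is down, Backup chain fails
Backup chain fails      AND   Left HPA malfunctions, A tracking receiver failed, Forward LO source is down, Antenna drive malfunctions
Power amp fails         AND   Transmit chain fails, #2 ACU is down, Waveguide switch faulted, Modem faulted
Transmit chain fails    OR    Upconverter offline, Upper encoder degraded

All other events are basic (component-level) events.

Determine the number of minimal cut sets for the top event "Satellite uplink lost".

3

Transmit chain fails [OR]: union of children's cut sets → 2 cut set(s).
Power amp fails [AND]: one cut set from each child combined → 2 × 1 × 1 × 1 = 2 cut set(s).
Backup chain fails [AND]: one cut set from each child combined → 1 × 1 × 1 × 1 = 1 cut set(s).
Antenna path down [AND]: one cut set from each child combined → 1 × 1 = 1 cut set(s).
Satellite uplink lost [OR]: union of children's cut sets → 3 cut set(s).
Minimal cut sets: {#2 ACU is down, Modem faulted, Upconverter offline, Waveguide switch faulted}; {#2 ACU is down, Modem faulted, Upper encoder degraded, Waveguide switch faulted}; {A tracking receiver failed, Antenna drive malfunctions, Forward LO source is down, Left HPA malfunctions, Main feed is down}.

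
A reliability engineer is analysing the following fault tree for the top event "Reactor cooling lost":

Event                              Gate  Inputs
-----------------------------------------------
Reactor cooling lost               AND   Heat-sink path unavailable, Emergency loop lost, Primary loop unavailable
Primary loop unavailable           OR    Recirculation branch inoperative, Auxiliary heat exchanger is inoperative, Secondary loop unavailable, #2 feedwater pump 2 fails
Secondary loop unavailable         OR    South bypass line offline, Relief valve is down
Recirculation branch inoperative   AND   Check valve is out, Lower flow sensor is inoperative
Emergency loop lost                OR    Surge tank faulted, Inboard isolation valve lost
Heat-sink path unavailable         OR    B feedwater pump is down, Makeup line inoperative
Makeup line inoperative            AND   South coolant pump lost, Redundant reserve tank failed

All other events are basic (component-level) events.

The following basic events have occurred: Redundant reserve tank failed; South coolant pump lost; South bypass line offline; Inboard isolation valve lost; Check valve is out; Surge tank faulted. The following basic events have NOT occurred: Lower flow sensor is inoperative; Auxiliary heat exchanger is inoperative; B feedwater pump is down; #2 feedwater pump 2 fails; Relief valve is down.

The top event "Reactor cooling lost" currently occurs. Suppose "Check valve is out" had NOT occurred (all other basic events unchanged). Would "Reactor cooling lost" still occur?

Counterfactual: set "Check valve is out" to not occurred.
Makeup line inoperative [AND]: South coolant pump lost=occurs, Redundant reserve tank failed=occurs → all inputs occur → occurs.
Heat-sink path unavailable [OR]: B feedwater pump is down=not, Makeup line inoperative=occurs → at least one input occurs → occurs.
Emergency loop lost [OR]: Surge tank faulted=occurs, Inboard isolation valve lost=occurs → at least one input occurs → occurs.
Recirculation branch inoperative [AND]: Check valve is out=not, Lower flow sensor is inoperative=not → not all inputs occur → does not occur.
Secondary loop unavailable [OR]: South bypass line offline=occurs, Relief valve is down=not → at least one input occurs → occurs.
Primary loop unavailable [OR]: Recirculation branch inoperative=not, Auxiliary heat exchanger is inoperative=not, Secondary loop unavailable=occurs, #2 feedwater pump 2 fails=not → at least one input occurs → occurs.
Reactor cooling lost [AND]: Heat-sink path unavailable=occurs, Emergency loop lost=occurs, Primary loop unavailable=occurs → all inputs occur → occurs.

Yes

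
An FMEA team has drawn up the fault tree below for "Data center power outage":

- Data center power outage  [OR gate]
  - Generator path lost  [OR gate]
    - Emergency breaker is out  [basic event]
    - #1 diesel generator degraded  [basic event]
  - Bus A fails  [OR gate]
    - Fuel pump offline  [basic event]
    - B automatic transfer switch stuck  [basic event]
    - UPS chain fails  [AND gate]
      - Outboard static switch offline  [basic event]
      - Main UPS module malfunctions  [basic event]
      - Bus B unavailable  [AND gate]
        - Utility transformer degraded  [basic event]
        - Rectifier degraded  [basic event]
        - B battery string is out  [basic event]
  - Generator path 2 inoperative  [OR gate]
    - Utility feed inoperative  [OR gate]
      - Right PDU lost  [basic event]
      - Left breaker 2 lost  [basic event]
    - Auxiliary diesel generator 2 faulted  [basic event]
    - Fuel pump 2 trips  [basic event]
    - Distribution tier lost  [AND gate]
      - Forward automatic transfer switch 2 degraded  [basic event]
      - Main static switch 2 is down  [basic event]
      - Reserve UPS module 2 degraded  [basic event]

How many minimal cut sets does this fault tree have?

10

Generator path lost [OR]: union of children's cut sets → 2 cut set(s).
Bus B unavailable [AND]: one cut set from each child combined → 1 × 1 × 1 = 1 cut set(s).
UPS chain fails [AND]: one cut set from each child combined → 1 × 1 × 1 = 1 cut set(s).
Bus A fails [OR]: union of children's cut sets → 3 cut set(s).
Utility feed inoperative [OR]: union of children's cut sets → 2 cut set(s).
Distribution tier lost [AND]: one cut set from each child combined → 1 × 1 × 1 = 1 cut set(s).
Generator path 2 inoperative [OR]: union of children's cut sets → 5 cut set(s).
Data center power outage [OR]: union of children's cut sets → 10 cut set(s).
Minimal cut sets: {Emergency breaker is out}; {#1 diesel generator degraded}; {Fuel pump offline}; {B automatic transfer switch stuck}; {B battery string is out, Main UPS module malfunctions, Outboard static switch offline, Rectifier degraded, Utility transformer degraded}; {Right PDU lost}; {Left breaker 2 lost}; {Auxiliary diesel generator 2 faulted}; {Fuel pump 2 trips}; {Forward automatic transfer switch 2 degraded, Main static switch 2 is down, Reserve UPS module 2 degraded}.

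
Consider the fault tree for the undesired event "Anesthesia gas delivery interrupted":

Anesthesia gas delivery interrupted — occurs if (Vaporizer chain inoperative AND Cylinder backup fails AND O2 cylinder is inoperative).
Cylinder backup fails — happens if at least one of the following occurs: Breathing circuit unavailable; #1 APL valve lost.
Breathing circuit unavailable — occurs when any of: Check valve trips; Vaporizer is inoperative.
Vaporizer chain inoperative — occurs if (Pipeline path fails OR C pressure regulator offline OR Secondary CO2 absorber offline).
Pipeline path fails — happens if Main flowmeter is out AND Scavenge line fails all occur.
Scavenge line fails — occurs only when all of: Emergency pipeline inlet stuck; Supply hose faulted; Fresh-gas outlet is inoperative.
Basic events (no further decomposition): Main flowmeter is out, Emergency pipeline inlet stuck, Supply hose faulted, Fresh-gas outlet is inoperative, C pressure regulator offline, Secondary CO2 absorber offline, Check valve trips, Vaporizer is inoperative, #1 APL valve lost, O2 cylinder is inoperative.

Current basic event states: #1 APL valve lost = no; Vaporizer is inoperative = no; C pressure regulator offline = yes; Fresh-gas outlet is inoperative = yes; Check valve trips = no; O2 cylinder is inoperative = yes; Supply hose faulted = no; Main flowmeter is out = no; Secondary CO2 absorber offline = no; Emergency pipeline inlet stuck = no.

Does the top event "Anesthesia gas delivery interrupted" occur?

Scavenge line fails [AND]: Emergency pipeline inlet stuck=not, Supply hose faulted=not, Fresh-gas outlet is inoperative=occurs → not all inputs occur → does not occur.
Pipeline path fails [AND]: Main flowmeter is out=not, Scavenge line fails=not → not all inputs occur → does not occur.
Vaporizer chain inoperative [OR]: Pipeline path fails=not, C pressure regulator offline=occurs, Secondary CO2 absorber offline=not → at least one input occurs → occurs.
Breathing circuit unavailable [OR]: Check valve trips=not, Vaporizer is inoperative=not → no input occurs → does not occur.
Cylinder backup fails [OR]: Breathing circuit unavailable=not, #1 APL valve lost=not → no input occurs → does not occur.
Anesthesia gas delivery interrupted [AND]: Vaporizer chain inoperative=occurs, Cylinder backup fails=not, O2 cylinder is inoperative=occurs → not all inputs occur → does not occur.

No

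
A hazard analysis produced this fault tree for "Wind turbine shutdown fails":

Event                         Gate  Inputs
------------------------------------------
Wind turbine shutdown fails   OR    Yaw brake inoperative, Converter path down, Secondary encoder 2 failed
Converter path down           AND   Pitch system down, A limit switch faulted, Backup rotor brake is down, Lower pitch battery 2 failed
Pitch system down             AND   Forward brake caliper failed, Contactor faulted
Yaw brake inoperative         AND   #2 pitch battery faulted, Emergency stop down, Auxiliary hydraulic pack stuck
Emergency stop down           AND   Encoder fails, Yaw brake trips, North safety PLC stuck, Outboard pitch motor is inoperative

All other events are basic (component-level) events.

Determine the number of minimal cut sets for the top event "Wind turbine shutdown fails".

3

Emergency stop down [AND]: one cut set from each child combined → 1 × 1 × 1 × 1 = 1 cut set(s).
Yaw brake inoperative [AND]: one cut set from each child combined → 1 × 1 × 1 = 1 cut set(s).
Pitch system down [AND]: one cut set from each child combined → 1 × 1 = 1 cut set(s).
Converter path down [AND]: one cut set from each child combined → 1 × 1 × 1 × 1 = 1 cut set(s).
Wind turbine shutdown fails [OR]: union of children's cut sets → 3 cut set(s).
Minimal cut sets: {#2 pitch battery faulted, Auxiliary hydraulic pack stuck, Encoder fails, North safety PLC stuck, Outboard pitch motor is inoperative, Yaw brake trips}; {A limit switch faulted, Backup rotor brake is down, Contactor faulted, Forward brake caliper failed, Lower pitch battery 2 failed}; {Secondary encoder 2 failed}.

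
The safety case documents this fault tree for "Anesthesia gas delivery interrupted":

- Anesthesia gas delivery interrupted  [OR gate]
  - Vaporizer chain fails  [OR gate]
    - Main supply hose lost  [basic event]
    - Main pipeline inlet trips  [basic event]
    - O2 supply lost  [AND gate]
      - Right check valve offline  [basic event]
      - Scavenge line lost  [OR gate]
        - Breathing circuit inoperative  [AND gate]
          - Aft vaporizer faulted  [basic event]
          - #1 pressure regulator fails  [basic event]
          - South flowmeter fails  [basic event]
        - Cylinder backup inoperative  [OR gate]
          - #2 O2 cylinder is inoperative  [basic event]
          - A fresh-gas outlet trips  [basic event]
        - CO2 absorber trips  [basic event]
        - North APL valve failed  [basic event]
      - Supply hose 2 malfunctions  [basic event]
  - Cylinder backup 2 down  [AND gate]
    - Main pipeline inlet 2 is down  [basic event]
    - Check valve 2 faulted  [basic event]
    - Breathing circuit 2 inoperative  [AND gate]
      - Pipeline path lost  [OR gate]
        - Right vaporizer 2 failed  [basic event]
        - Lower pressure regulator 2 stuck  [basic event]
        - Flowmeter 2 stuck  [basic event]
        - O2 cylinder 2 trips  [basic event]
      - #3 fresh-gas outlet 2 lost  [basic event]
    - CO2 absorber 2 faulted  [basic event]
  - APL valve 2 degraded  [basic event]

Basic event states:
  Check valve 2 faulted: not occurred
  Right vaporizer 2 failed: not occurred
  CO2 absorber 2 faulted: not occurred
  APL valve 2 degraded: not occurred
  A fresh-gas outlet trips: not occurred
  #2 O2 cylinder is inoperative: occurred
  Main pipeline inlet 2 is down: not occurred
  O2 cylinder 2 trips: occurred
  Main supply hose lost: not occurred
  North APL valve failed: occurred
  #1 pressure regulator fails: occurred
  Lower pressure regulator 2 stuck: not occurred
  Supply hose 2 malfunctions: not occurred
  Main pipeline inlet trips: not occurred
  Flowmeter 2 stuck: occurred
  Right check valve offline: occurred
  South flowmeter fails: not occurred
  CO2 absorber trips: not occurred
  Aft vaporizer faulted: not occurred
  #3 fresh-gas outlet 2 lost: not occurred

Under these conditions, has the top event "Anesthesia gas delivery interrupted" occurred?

No

Breathing circuit inoperative [AND]: Aft vaporizer faulted=not, #1 pressure regulator fails=occurs, South flowmeter fails=not → not all inputs occur → does not occur.
Cylinder backup inoperative [OR]: #2 O2 cylinder is inoperative=occurs, A fresh-gas outlet trips=not → at least one input occurs → occurs.
Scavenge line lost [OR]: Breathing circuit inoperative=not, Cylinder backup inoperative=occurs, CO2 absorber trips=not, North APL valve failed=occurs → at least one input occurs → occurs.
O2 supply lost [AND]: Right check valve offline=occurs, Scavenge line lost=occurs, Supply hose 2 malfunctions=not → not all inputs occur → does not occur.
Vaporizer chain fails [OR]: Main supply hose lost=not, Main pipeline inlet trips=not, O2 supply lost=not → no input occurs → does not occur.
Pipeline path lost [OR]: Right vaporizer 2 failed=not, Lower pressure regulator 2 stuck=not, Flowmeter 2 stuck=occurs, O2 cylinder 2 trips=occurs → at least one input occurs → occurs.
Breathing circuit 2 inoperative [AND]: Pipeline path lost=occurs, #3 fresh-gas outlet 2 lost=not → not all inputs occur → does not occur.
Cylinder backup 2 down [AND]: Main pipeline inlet 2 is down=not, Check valve 2 faulted=not, Breathing circuit 2 inoperative=not, CO2 absorber 2 faulted=not → not all inputs occur → does not occur.
Anesthesia gas delivery interrupted [OR]: Vaporizer chain fails=not, Cylinder backup 2 down=not, APL valve 2 degraded=not → no input occurs → does not occur.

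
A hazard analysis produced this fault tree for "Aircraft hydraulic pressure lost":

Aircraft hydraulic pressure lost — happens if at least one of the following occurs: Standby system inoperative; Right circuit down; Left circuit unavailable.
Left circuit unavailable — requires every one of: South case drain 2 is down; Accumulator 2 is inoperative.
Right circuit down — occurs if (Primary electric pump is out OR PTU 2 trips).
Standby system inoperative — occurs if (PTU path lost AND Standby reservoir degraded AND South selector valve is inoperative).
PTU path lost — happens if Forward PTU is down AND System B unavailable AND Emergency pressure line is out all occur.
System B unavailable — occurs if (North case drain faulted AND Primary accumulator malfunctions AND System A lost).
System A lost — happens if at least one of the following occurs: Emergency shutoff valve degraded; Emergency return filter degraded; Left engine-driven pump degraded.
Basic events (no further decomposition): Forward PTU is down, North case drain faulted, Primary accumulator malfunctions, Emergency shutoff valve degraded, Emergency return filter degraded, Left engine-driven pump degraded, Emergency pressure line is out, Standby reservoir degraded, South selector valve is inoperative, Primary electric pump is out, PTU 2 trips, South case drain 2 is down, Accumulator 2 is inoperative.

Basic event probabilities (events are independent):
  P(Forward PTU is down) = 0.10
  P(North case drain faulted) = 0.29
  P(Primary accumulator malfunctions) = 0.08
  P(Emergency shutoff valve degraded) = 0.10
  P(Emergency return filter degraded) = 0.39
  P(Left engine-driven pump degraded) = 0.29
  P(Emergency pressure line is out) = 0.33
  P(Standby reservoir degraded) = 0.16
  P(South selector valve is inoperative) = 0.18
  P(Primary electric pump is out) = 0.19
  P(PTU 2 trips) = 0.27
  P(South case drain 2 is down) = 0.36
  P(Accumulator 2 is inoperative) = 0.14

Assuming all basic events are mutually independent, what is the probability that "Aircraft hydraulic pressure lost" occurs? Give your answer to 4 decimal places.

0.4385

P(System A lost) [OR] = 1 − (1−0.10) × (1−0.39) × (1−0.29) = 0.610210
P(System B unavailable) [AND] = 0.29 × 0.08 × 0.610210 = 0.014157
P(PTU path lost) [AND] = 0.10 × 0.014157 × 0.33 = 0.000467
P(Standby system inoperative) [AND] = 0.000467 × 0.16 × 0.18 = 0.000013
P(Right circuit down) [OR] = 1 − (1−0.19) × (1−0.27) = 0.408700
P(Left circuit unavailable) [AND] = 0.36 × 0.14 = 0.050400
P(Aircraft hydraulic pressure lost) [OR] = 1 − (1−0.000013) × (1−0.408700) × (1−0.050400) = 0.438509
Rounded to 4 decimal places: P(Aircraft hydraulic pressure lost) ≈ 0.4385.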